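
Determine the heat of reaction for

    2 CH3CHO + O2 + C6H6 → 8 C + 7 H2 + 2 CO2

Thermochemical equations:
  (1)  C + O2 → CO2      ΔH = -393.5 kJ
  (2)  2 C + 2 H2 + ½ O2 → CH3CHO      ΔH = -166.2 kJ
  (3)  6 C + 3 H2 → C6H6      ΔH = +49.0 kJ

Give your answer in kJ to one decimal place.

(1) × 2 (×2 to match 2 CO2 in the target): (2)·(-393.5) = -787.0 kJ
(2) reversed and × 2 (reverse to put CH3CHO on the reactant side; ×2 to match 2 CH3CHO in the target): (-2)·(-166.2) = +332.4 kJ
(3) reversed (C6H6 must end up as a reactant): -49.0 kJ
Since enthalpy is a state function, ΔH = (-787.0) + (+332.4) + (-49.0) = -503.6 kJ

ΔH = -503.6 kJ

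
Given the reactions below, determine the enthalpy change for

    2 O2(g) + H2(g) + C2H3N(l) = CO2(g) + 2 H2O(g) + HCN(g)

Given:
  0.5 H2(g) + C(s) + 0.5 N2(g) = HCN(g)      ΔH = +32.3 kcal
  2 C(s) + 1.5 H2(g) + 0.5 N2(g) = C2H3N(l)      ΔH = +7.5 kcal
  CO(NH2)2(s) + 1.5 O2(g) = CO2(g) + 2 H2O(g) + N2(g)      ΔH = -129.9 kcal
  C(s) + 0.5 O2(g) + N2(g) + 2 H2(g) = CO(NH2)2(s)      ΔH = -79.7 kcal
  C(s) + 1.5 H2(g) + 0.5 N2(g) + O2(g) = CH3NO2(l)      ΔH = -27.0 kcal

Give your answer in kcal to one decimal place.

ΔH = -184.8 kcal

equation 1 as written (HCN(g) already on the product side): +32.3 kcal
equation 2 reversed (C2H3N(l) must end up as a reactant): -7.5 kcal
equation 3 as written (CO2(g) already on the product side): -129.9 kcal
equation 4 as written: -79.7 kcal
equation 5: not needed (CH3NO2(l) appears nowhere else).
ΔH = (+32.3) + (-7.5) + (-129.9) + (-79.7) = -184.8 kcal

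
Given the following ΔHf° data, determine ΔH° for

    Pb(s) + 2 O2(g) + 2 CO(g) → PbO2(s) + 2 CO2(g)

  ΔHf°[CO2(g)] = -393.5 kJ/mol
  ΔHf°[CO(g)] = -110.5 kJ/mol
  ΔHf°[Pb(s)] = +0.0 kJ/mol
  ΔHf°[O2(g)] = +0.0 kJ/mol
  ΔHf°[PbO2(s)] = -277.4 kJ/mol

ΔH°rxn = Σ nΔHf°(products) − Σ nΔHf°(reactants).
Products: 1·(-277.4) + 2·(-393.5) = -1064.4
Reactants: 1·(+0.0) + 2·(+0.0) + 2·(-110.5) = -221.0
ΔH° = (-1064.4) − (-221.0) = -843.4 kJ/mol

ΔH° = -843.4 kJ/mol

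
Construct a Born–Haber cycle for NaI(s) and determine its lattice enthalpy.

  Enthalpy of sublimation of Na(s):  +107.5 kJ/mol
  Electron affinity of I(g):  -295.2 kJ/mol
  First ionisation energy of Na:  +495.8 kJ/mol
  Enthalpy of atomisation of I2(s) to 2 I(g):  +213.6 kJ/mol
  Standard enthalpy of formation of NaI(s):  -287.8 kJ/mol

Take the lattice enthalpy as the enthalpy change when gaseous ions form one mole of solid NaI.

U = -702.7 kJ/mol

ΔHf° = 1·ΔHsub + 1·(ΣIE) + 1/2·D(I2) + 1·EA + U
-287.8 = 1·(+107.5) + 1·(+495.8) + 1/2·(+213.6) + 1·(-295.2) + U
U = -287.8 − (+414.9) = -702.7 kJ/mol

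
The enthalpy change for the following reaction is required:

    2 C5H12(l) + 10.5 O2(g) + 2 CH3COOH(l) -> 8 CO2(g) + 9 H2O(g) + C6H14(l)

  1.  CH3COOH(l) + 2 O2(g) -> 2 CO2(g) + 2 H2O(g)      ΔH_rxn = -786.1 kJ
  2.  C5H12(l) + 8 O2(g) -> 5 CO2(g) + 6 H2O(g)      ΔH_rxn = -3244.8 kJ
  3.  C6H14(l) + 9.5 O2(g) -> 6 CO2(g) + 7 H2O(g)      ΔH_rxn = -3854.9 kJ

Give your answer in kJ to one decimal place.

eq. 1 × 2 (scale by 2 for the 2 CH3COOH(l)): (2)·(-786.1) = -1572.2 kJ
eq. 2 × 2 (scale by 2 for the 2 C5H12(l)): (2)·(-3244.8) = -6489.6 kJ
eq. 3 reversed (reverse to put C6H14(l) on the product side): +3854.9 kJ
By Hess's law, ΔH_rxn = (2)·(-786.1) + (2)·(-3244.8) + (-1)·(-3854.9) = -4206.9 kJ

ΔH_rxn = -4206.9 kJ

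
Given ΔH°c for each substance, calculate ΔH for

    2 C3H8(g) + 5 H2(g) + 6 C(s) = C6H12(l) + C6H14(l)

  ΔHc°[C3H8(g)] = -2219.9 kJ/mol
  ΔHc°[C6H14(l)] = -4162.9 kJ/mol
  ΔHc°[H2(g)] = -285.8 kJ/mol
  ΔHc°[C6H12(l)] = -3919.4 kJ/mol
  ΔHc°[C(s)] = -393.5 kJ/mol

ΔH = -147.5 kJ/mol

Using ΔH = Σ nΔHc°(reactants) − Σ nΔHc°(products):
= [2·(-2219.9) + 5·(-285.8) + 6·(-393.5)] − [1·(-3919.4) + 1·(-4162.9)]
= -147.5 kJ/mol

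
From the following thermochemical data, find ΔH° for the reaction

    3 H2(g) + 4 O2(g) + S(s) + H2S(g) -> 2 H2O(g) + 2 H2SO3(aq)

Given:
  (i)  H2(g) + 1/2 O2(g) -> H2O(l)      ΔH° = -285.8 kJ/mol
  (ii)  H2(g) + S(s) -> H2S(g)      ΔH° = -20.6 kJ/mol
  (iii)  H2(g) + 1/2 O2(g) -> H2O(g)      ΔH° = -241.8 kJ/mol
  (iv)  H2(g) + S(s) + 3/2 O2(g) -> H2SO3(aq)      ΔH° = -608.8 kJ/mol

(i): not needed (H2O(l) appears nowhere else).
(ii) reversed (H2S(g) must end up as a reactant): +20.6 kJ/mol
(iii) × 2 (scale by 2 for the 2 H2O(g)): (2)·(-241.8) = -483.6 kJ/mol
(iv) × 2 (×2 to match 2 H2SO3(aq) in the target): (2)·(-608.8) = -1217.6 kJ/mol
Summing the manipulated equations, ΔH° = (-1)·(-20.6) + (2)·(-241.8) + (2)·(-608.8) = -1680.6 kJ/mol

ΔH° = -1680.6 kJ/mol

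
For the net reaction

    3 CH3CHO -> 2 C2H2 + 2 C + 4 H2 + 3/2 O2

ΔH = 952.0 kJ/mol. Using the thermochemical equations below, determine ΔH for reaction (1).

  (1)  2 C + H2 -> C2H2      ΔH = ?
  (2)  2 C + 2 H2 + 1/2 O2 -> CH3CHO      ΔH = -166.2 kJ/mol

ΔH = 226.7 kJ/mol

(1) × 2 (scale by 2 for the 2 C2H2): contributes 2·x
(2) reversed and × 3 (CH3CHO must end up as a reactant; ×3 to match 3 CH3CHO in the target): (-3)·(-166.2) = +498.6 kJ/mol
+952.0 = (+498.6) + 2·x
x = (+952.0 − (+498.6)) / (2) = 226.7 kJ/mol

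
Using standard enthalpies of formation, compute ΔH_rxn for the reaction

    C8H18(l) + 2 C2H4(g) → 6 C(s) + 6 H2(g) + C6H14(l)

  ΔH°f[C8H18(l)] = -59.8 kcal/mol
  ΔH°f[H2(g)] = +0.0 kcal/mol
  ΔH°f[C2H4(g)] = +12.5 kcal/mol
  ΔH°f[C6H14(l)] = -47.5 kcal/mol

Products: 6·(+0.0) + 6·(+0.0) + 1·(-47.5) = -47.5
Reactants: 1·(-59.8) + 2·(+12.5) = -34.8
ΔH_rxn = (-47.5) − (-34.8) = -12.7 kcal/mol

ΔH_rxn = -12.7 kcal/mol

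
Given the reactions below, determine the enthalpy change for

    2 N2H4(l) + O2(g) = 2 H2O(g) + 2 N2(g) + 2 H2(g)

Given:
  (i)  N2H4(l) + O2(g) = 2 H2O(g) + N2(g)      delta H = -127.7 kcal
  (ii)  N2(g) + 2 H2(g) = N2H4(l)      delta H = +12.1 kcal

delta H = -139.8 kcal

(i) as written: -127.7 kcal
(ii) reversed: -12.1 kcal
delta H = (-127.7) + (-12.1) = -139.8 kcal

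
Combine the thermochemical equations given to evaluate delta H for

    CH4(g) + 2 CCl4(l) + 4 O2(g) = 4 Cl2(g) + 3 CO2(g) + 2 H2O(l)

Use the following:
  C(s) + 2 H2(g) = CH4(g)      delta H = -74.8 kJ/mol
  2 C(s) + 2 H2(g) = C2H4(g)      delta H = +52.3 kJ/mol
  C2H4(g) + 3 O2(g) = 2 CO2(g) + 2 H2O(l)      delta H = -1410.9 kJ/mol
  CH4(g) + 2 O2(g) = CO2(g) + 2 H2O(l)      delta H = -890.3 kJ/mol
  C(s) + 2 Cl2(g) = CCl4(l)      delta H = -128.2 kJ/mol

equation 1 reversed and × 2: (-2)·(-74.8) = +149.6 kJ/mol
equation 2 × 2: (2)·(+52.3) = +104.6 kJ/mol
equation 3 × 2: (2)·(-1410.9) = -2821.8 kJ/mol
equation 4 reversed: +890.3 kJ/mol
equation 5 reversed and × 2: (-2)·(-128.2) = +256.4 kJ/mol
By Hess's law, delta H = (-2)·(-74.8) + (2)·(+52.3) + (2)·(-1410.9) + (-1)·(-890.3) + (-2)·(-128.2) = -1420.9 kJ/mol

delta H = -1420.9 kJ/mol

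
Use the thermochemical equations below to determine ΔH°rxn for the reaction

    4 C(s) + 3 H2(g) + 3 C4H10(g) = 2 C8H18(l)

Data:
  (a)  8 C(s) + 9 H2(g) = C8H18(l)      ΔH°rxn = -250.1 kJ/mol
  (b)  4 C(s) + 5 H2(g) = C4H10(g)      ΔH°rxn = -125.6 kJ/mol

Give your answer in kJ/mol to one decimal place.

(a) × 2 (×2 to match 2 C8H18(l) in the target): (2)·(-250.1) = -500.2 kJ/mol
(b) reversed and × 3 (reverse to put C4H10(g) on the reactant side; scale by 3 for the 3 C4H10(g)): (-3)·(-125.6) = +376.8 kJ/mol
Combining the equations, ΔH°rxn = (-500.2) + (+376.8) = -123.4 kJ/mol

ΔH°rxn = -123.4 kJ/mol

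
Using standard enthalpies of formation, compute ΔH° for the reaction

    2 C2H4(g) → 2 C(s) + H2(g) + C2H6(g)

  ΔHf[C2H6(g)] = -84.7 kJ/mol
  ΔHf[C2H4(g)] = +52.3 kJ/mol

Products: 2·(+0.0) + 1·(+0.0) + 1·(-84.7) = -84.7
Reactants: 2·(+52.3) = +104.6
ΔH° = (-84.7) − (+104.6) = -189.3 kJ/mol

ΔH° = -189.3 kJ/mol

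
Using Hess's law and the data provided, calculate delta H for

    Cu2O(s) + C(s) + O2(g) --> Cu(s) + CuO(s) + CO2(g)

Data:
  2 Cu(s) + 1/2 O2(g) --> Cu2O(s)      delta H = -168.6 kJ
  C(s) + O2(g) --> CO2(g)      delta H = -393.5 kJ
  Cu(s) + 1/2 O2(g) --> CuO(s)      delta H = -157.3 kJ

delta H = -382.2 kJ

equation 1 reversed (reverse to put Cu2O(s) on the reactant side): +168.6 kJ
equation 2 as written (CO2(g) already on the product side): -393.5 kJ
equation 3 as written (CuO(s) already on the product side): -157.3 kJ
Since enthalpy is a state function, delta H = (+168.6) + (-393.5) + (-157.3) = -382.2 kJ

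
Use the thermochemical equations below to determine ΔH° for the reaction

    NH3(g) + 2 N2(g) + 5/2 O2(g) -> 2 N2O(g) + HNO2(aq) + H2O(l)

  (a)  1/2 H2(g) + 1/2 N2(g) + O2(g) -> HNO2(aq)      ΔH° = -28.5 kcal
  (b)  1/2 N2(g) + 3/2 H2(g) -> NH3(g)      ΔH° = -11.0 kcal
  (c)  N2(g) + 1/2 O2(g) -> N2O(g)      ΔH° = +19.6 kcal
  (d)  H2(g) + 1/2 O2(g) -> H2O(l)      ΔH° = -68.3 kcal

(a) as written (HNO2(aq) already on the product side): -28.5 kcal
(b) reversed (reverse to put NH3(g) on the reactant side): +11.0 kcal
(c) × 2 (×2 to match 2 N2O(g) in the target): (2)·(+19.6) = +39.2 kcal
(d) as written (H2O(l) already on the product side): -68.3 kcal
Summing the manipulated equations, ΔH° = (1)·(-28.5) + (-1)·(-11.0) + (2)·(+19.6) + (1)·(-68.3) = -46.6 kcal

ΔH° = -46.6 kcal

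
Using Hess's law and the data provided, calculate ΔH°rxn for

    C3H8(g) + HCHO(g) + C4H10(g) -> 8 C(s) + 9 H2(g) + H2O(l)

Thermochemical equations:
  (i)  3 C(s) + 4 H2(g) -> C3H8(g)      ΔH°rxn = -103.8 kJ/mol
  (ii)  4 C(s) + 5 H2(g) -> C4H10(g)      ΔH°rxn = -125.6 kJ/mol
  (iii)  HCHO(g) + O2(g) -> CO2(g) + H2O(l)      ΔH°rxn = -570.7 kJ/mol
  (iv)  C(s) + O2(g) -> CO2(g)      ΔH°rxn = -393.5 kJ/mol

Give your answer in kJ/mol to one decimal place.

ΔH°rxn = 52.2 kJ/mol

(i) reversed (C3H8(g) must end up as a reactant): +103.8 kJ/mol
(ii) reversed (C4H10(g) must end up as a reactant): +125.6 kJ/mol
(iii) as written (HCHO(g) already on the reactant side): -570.7 kJ/mol
(iv) reversed: +393.5 kJ/mol
ΔH°rxn = (+103.8) + (+125.6) + (-570.7) + (+393.5) = 52.2 kJ/mol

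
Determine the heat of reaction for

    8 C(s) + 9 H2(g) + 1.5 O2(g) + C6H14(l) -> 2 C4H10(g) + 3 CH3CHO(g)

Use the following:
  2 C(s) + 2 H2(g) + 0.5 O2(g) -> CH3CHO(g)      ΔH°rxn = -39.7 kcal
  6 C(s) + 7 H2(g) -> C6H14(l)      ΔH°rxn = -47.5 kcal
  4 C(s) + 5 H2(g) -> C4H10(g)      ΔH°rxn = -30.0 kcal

equation 1 × 3 (×3 to match 3 CH3CHO(g) in the target): (3)·(-39.7) = -119.1 kcal
equation 2 reversed (reverse to put C6H14(l) on the reactant side): +47.5 kcal
equation 3 × 2 (scale by 2 for the 2 C4H10(g)): (2)·(-30.0) = -60.0 kcal
ΔH°rxn = (3)·(-39.7) + (-1)·(-47.5) + (2)·(-30.0) = -131.6 kcal

ΔH°rxn = -131.6 kcal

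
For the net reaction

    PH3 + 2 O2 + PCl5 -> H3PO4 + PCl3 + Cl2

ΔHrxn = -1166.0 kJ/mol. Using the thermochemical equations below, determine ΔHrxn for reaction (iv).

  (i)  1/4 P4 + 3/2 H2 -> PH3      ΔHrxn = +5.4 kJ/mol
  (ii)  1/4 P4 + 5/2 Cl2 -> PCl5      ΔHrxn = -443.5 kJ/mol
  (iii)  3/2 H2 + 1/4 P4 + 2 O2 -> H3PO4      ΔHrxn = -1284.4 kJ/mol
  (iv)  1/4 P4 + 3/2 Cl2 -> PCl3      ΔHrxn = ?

(i) reversed: -5.4 kJ/mol
(ii) reversed: +443.5 kJ/mol
(iii) as written: -1284.4 kJ/mol
(iv) as written: contributes x
-1166.0 = (-5.4) + (+443.5) + (-1284.4) + x
x = (-1166.0 − (-846.3)) / (1) = -319.7 kJ/mol

ΔHrxn = -319.7 kJ/mol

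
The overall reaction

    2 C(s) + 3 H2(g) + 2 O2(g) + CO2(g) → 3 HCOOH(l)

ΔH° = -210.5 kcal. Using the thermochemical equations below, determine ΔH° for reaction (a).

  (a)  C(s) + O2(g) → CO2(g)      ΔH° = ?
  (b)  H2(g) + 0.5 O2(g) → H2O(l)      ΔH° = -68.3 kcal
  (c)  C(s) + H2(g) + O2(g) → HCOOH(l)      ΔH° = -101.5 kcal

(a) reversed (CO2(g) must end up as a reactant): contributes −x
(b): not needed (H2O(l) appears nowhere else).
(c) × 3 (×3 to match 3 HCOOH(l) in the target): (3)·(-101.5) = -304.5 kcal
-210.5 = (-304.5) − x
x = (-210.5 − (-304.5)) / (-1) = -94.0 kcal

ΔH° = -94.0 kcal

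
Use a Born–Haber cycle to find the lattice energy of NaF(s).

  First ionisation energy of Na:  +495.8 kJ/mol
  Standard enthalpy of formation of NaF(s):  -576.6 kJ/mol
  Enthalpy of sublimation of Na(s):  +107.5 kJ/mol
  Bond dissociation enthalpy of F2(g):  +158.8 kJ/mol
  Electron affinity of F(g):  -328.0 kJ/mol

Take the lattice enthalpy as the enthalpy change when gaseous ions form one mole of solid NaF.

ΔHf° = 1·ΔHsub + 1·(ΣIE) + 1/2·D(F2) + 1·EA + U
-576.6 = 1·(+107.5) + 1·(+495.8) + 1/2·(+158.8) + 1·(-328.0) + U
U = -576.6 − (+354.7) = -931.3 kJ/mol

U = -931.3 kJ/mol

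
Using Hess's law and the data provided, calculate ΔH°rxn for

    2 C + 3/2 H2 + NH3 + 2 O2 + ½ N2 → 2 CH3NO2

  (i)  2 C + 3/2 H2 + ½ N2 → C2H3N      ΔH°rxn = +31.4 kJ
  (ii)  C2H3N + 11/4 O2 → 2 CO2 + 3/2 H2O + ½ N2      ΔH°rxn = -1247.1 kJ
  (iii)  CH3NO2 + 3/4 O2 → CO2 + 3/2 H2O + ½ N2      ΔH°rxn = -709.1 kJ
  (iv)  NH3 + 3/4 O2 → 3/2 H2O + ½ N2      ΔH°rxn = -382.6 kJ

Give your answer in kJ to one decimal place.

(i) as written: +31.4 kJ
(ii) as written: -1247.1 kJ
(iii) reversed and × 2: (-2)·(-709.1) = +1418.2 kJ
(iv) as written: -382.6 kJ
Combining the equations, ΔH°rxn = (+31.4) + (-1247.1) + (+1418.2) + (-382.6) = -180.1 kJ

ΔH°rxn = -180.1 kJ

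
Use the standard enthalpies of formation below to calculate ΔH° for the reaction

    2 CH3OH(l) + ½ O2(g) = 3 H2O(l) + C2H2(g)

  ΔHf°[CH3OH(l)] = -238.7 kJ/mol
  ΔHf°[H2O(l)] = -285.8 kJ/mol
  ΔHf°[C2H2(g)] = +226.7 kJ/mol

ΔH°rxn = Σ nΔHf°(products) − Σ nΔHf°(reactants).
Products: 3·(-285.8) + 1·(+226.7) = -630.7
Reactants: 2·(-238.7) + 1/2·(+0.0) = -477.4
ΔH° = (-630.7) − (-477.4) = -153.3 kJ/mol

ΔH° = -153.3 kJ/mol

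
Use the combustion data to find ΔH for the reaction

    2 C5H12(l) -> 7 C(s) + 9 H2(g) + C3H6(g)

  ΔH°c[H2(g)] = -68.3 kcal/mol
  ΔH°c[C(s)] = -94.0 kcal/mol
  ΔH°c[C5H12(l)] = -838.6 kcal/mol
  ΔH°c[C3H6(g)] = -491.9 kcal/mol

With combustion enthalpies, reactants minus products:
= [2·(-838.6)] − [7·(-94.0) + 9·(-68.3) + 1·(-491.9)]
= 87.4 kcal/mol

ΔH = 87.4 kcal/mol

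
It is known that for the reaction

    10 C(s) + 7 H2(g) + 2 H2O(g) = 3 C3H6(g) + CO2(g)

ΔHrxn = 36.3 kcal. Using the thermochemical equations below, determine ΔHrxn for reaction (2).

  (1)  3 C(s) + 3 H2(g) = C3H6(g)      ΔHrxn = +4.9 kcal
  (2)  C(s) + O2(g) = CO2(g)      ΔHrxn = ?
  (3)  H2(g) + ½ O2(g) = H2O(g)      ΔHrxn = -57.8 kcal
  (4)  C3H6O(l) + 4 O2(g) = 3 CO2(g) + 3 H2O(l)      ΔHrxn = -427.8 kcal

(1) × 3: (3)·(+4.9) = +14.7 kcal
(2) as written: contributes x
(3) reversed and × 2: (-2)·(-57.8) = +115.6 kcal
(4): not needed.
+36.3 = (+14.7) + (+115.6) + x
x = (+36.3 − (+130.3)) / (1) = -94.0 kcal

ΔHrxn = -94.0 kcal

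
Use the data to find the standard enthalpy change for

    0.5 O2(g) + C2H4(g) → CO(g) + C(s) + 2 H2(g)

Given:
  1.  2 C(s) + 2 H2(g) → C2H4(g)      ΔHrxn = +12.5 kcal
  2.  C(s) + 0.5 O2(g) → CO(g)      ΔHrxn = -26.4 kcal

ΔHrxn = -38.9 kcal

eq. 1 reversed (reverse to put C2H4(g) on the reactant side): -12.5 kcal
eq. 2 as written (CO(g) already on the product side): -26.4 kcal
ΔHrxn = (-1)·(+12.5) + (1)·(-26.4) = -38.9 kcal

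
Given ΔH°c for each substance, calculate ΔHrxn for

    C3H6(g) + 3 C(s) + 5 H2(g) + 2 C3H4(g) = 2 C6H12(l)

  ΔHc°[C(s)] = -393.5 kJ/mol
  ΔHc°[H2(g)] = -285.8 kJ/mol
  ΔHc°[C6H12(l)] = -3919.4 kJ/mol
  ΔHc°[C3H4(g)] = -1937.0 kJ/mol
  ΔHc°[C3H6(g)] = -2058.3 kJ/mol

With combustion enthalpies, reactants minus products:
= [1·(-2058.3) + 3·(-393.5) + 5·(-285.8) + 2·(-1937.0)] − [2·(-3919.4)]
= -703.0 kJ/mol

ΔHrxn = -703.0 kJ/mol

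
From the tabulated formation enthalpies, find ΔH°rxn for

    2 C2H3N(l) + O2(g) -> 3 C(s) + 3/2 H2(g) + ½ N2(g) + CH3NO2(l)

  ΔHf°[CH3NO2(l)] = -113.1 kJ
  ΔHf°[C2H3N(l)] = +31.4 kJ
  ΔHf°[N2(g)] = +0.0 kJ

ΔH°rxn = -175.9 kJ

ΔH°rxn = Σ nΔHf°(products) − Σ nΔHf°(reactants).
Products: 3·(+0.0) + 3/2·(+0.0) + 1/2·(+0.0) + 1·(-113.1) = -113.1
Reactants: 2·(+31.4) + 1·(+0.0) = +62.8
ΔH°rxn = (-113.1) − (+62.8) = -175.9 kJ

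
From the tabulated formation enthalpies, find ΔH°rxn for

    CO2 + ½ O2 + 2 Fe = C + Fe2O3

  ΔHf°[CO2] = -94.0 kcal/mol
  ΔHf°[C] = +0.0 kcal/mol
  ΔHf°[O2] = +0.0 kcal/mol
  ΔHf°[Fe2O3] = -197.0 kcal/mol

Products: 1·(+0.0) + 1·(-197.0) = -197.0
Reactants: 1·(-94.0) + 1/2·(+0.0) + 2·(+0.0) = -94.0
ΔH°rxn = (-197.0) − (-94.0) = -103.0 kcal/mol

ΔH°rxn = -103.0 kcal/mol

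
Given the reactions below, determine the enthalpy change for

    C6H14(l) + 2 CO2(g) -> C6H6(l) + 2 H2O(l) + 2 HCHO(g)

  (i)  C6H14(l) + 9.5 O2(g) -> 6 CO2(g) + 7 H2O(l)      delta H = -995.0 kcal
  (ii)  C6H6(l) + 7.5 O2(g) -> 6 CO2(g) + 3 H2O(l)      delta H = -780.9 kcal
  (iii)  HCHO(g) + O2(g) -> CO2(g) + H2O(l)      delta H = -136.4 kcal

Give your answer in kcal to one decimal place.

delta H = 58.7 kcal

(i) as written (C6H14(l) already on the reactant side): -995.0 kcal
(ii) reversed (C6H6(l) must end up as a product): +780.9 kcal
(iii) reversed and × 2 (HCHO(g) must end up as a product; ×2 to match 2 HCHO(g) in the target): (-2)·(-136.4) = +272.8 kcal
Summing the manipulated equations, delta H = (-995.0) + (+780.9) + (+272.8) = 58.7 kcal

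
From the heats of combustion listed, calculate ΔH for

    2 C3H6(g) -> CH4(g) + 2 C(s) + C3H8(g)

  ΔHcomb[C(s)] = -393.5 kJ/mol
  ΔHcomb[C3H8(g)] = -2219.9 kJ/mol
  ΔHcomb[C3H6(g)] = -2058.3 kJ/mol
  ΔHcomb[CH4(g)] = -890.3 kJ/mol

Using ΔH = Σ nΔHc°(reactants) − Σ nΔHc°(products):
= [2·(-2058.3)] − [1·(-890.3) + 2·(-393.5) + 1·(-2219.9)]
= -219.4 kJ/mol

ΔH = -219.4 kJ/mol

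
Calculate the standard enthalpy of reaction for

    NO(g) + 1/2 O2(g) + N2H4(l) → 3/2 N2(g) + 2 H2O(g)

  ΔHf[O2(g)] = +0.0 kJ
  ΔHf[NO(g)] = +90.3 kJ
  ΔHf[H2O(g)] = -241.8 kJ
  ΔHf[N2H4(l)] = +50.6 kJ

Products: 3/2·(+0.0) + 2·(-241.8) = -483.6
Reactants: 1·(+90.3) + 1/2·(+0.0) + 1·(+50.6) = +140.9
ΔHrxn = (-483.6) − (+140.9) = -624.5 kJ

ΔHrxn = -624.5 kJ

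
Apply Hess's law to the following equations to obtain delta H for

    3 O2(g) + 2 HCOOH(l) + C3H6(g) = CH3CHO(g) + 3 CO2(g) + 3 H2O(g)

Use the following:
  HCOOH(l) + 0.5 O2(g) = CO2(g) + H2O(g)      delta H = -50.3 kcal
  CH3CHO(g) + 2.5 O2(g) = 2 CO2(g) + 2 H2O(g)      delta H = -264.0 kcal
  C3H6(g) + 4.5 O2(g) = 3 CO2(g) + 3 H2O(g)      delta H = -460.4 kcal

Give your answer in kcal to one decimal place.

equation 1 × 2: (2)·(-50.3) = -100.6 kcal
equation 2 reversed: +264.0 kcal
equation 3 as written: -460.4 kcal
delta H = (-100.6) + (+264.0) + (-460.4) = -297.0 kcal

delta H = -297.0 kcal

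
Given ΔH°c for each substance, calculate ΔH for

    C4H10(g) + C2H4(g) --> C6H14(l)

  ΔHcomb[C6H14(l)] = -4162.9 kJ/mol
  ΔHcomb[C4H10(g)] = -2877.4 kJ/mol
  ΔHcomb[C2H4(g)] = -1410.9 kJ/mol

ΔH = -125.4 kJ/mol

With combustion enthalpies, reactants minus products:
= [1·(-2877.4) + 1·(-1410.9)] − [1·(-4162.9)]
= -125.4 kJ/mol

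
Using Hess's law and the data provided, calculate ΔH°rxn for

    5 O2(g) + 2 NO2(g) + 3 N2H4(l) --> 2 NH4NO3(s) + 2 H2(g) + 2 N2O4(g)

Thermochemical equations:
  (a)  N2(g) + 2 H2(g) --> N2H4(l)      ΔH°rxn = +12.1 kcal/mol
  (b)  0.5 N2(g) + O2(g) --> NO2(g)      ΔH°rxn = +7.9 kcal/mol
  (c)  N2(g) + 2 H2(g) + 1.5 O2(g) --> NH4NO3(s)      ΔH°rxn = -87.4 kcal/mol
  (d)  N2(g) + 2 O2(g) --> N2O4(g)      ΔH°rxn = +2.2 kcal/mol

ΔH°rxn = -222.5 kcal/mol

(a) reversed and × 3 (reverse to put N2H4(l) on the reactant side; scale by 3 for the 3 N2H4(l)): (-3)·(+12.1) = -36.3 kcal/mol
(b) reversed and × 2 (NO2(g) must end up as a reactant; ×2 to match 2 NO2(g) in the target): (-2)·(+7.9) = -15.8 kcal/mol
(c) × 2 (scale by 2 for the 2 NH4NO3(s)): (2)·(-87.4) = -174.8 kcal/mol
(d) × 2 (×2 to match 2 N2O4(g) in the target): (2)·(+2.2) = +4.4 kcal/mol
ΔH°rxn = (-36.3) + (-15.8) + (-174.8) + (+4.4) = -222.5 kcal/mol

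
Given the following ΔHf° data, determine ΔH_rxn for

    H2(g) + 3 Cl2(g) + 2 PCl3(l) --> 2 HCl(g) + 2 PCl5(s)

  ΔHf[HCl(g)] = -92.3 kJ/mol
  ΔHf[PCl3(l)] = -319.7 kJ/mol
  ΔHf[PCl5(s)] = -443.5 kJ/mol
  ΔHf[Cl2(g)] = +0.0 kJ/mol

ΔH_rxn = -432.2 kJ/mol

ΔH°rxn = Σ nΔHf°(products) − Σ nΔHf°(reactants).
Products: 2·(-92.3) + 2·(-443.5) = -1071.6
Reactants: 1·(+0.0) + 3·(+0.0) + 2·(-319.7) = -639.4
ΔH_rxn = (-1071.6) − (-639.4) = -432.2 kJ/mol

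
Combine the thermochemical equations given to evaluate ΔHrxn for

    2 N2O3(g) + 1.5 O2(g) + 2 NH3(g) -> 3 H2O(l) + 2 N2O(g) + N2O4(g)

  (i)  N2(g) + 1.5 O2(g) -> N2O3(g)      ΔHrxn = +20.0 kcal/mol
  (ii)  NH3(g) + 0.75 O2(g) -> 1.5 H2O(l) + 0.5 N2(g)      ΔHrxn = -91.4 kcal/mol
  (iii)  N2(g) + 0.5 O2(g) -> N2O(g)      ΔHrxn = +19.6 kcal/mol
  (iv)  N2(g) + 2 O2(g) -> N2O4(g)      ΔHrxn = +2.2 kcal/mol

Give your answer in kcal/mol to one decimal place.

(i) reversed and × 2 (N2O3(g) must end up as a reactant; ×2 to match 2 N2O3(g) in the target): (-2)·(+20.0) = -40.0 kcal/mol
(ii) × 2 (×2 to match 2 NH3(g) in the target): (2)·(-91.4) = -182.8 kcal/mol
(iii) × 2 (×2 to match 2 N2O(g) in the target): (2)·(+19.6) = +39.2 kcal/mol
(iv) as written (N2O4(g) already on the product side): +2.2 kcal/mol
By Hess's law, ΔHrxn = (-40.0) + (-182.8) + (+39.2) + (+2.2) = -181.4 kcal/mol

ΔHrxn = -181.4 kcal/mol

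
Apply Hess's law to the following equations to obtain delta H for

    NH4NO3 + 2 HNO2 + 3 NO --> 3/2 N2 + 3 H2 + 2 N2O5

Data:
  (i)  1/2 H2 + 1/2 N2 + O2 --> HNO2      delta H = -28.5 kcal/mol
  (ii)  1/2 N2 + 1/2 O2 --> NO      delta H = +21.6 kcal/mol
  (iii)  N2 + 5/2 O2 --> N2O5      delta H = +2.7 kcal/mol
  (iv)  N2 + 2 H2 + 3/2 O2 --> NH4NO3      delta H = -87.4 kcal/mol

delta H = 85.0 kcal/mol

(i) reversed and × 2: (-2)·(-28.5) = +57.0 kcal/mol
(ii) reversed and × 3: (-3)·(+21.6) = -64.8 kcal/mol
(iii) × 2: (2)·(+2.7) = +5.4 kcal/mol
(iv) reversed: +87.4 kcal/mol
Combining the equations, delta H = (-2)·(-28.5) + (-3)·(+21.6) + (2)·(+2.7) + (-1)·(-87.4) = 85.0 kcal/mol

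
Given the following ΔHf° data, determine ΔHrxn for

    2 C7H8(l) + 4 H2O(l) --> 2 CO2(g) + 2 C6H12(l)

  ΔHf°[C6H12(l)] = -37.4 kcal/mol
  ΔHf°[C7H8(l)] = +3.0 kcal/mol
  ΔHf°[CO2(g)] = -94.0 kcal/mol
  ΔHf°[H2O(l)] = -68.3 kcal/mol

ΔHrxn = 4.4 kcal/mol

Products: 2·(-94.0) + 2·(-37.4) = -262.8
Reactants: 2·(+3.0) + 4·(-68.3) = -267.2
ΔHrxn = (-262.8) − (-267.2) = 4.4 kcal/mol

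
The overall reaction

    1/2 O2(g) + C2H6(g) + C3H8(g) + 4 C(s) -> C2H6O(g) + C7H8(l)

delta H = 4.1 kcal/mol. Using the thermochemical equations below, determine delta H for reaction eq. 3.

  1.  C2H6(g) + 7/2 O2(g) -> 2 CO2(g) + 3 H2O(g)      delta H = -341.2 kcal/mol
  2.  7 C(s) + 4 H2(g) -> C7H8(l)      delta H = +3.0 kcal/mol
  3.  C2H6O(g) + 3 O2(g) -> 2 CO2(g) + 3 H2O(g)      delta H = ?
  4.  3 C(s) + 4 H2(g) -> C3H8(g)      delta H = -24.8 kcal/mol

eq. 1 as written: -341.2 kcal/mol
eq. 2 as written: +3.0 kcal/mol
eq. 3 reversed: contributes −x
eq. 4 reversed: +24.8 kcal/mol
+4.1 = (-341.2) + (+3.0) + (+24.8) − x
x = (+4.1 − (-313.4)) / (-1) = -317.5 kcal/mol

delta H = -317.5 kcal/mol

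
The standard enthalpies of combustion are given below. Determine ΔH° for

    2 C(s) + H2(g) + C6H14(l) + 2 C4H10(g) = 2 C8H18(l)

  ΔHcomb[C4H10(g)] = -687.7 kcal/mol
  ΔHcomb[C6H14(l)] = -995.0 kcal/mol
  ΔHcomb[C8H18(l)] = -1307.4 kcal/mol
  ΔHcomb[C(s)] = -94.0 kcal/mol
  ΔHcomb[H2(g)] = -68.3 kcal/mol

ΔH° = -11.9 kcal/mol

Using ΔH = Σ nΔHc°(reactants) − Σ nΔHc°(products):
= [2·(-94.0) + 1·(-68.3) + 1·(-995.0) + 2·(-687.7)] − [2·(-1307.4)]
= -11.9 kcal/mol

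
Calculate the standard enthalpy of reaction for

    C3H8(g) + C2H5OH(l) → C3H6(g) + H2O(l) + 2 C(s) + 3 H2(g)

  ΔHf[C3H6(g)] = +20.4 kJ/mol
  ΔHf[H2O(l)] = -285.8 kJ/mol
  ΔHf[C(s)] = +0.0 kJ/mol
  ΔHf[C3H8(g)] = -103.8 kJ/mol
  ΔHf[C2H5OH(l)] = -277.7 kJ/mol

ΔH°rxn = Σ nΔHf°(products) − Σ nΔHf°(reactants).
Products: 1·(+20.4) + 1·(-285.8) + 2·(+0.0) + 3·(+0.0) = -265.4
Reactants: 1·(-103.8) + 1·(-277.7) = -381.5
ΔH° = (-265.4) − (-381.5) = 116.1 kJ/mol

ΔH° = 116.1 kJ/mol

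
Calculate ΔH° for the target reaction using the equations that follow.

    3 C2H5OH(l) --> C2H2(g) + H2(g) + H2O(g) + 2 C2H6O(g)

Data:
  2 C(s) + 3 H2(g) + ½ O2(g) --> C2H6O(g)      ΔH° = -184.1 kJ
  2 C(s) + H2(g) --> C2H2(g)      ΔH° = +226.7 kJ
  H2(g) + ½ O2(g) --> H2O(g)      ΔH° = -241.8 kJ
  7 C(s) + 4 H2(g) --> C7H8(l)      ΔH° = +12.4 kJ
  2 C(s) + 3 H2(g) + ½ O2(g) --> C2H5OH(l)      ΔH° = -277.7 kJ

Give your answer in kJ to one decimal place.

ΔH° = 449.8 kJ

equation 1 × 2 (×2 to match 2 C2H6O(g) in the target): (2)·(-184.1) = -368.2 kJ
equation 2 as written (C2H2(g) already on the product side): +226.7 kJ
equation 3 as written (H2O(g) already on the product side): -241.8 kJ
equation 4: not needed (C7H8(l) appears nowhere else).
equation 5 reversed and × 3 (reverse to put C2H5OH(l) on the reactant side; scale by 3 for the 3 C2H5OH(l)): (-3)·(-277.7) = +833.1 kJ
ΔH° = (2)·(-184.1) + (1)·(+226.7) + (1)·(-241.8) + (-3)·(-277.7) = 449.8 kJ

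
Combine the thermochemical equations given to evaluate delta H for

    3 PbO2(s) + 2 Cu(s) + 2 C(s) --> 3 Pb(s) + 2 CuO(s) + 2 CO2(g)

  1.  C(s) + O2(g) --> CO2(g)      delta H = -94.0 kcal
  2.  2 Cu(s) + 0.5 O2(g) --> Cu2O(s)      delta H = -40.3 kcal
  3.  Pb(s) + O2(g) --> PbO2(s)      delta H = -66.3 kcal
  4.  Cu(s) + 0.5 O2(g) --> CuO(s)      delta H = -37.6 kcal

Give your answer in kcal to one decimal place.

delta H = -64.3 kcal

eq. 1 × 2 (scale by 2 for the 2 CO2(g)): (2)·(-94.0) = -188.0 kcal
eq. 2: not needed (Cu2O(s) appears nowhere else).
eq. 3 reversed and × 3 (reverse to put PbO2(s) on the reactant side; scale by 3 for the 3 PbO2(s)): (-3)·(-66.3) = +198.9 kcal
eq. 4 × 2 (scale by 2 for the 2 CuO(s)): (2)·(-37.6) = -75.2 kcal
By Hess's law, delta H = (-188.0) + (+198.9) + (-75.2) = -64.3 kcal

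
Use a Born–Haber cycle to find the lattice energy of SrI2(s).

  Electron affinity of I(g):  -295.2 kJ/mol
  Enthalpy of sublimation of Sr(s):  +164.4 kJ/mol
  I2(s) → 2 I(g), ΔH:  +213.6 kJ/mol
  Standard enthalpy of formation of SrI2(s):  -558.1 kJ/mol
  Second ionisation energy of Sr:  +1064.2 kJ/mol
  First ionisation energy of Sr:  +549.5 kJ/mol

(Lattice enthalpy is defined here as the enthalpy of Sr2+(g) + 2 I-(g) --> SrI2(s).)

ΔHf° = 1·ΔHsub + 1·(ΣIE) + 1·D(I2) + 2·EA + U
-558.1 = 1·(+164.4) + 1·(+1613.7) + 1·(+213.6) + 2·(-295.2) + U
U = -558.1 − (+1401.3) = -1959.4 kJ/mol

U = -1959.4 kJ/mol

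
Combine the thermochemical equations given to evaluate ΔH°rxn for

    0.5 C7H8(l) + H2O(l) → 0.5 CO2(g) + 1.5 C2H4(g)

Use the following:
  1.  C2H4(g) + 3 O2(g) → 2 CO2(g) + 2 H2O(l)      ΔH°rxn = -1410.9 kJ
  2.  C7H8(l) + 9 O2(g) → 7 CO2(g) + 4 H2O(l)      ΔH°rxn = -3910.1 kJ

ΔH°rxn = 161.3 kJ

eq. 1 reversed and × 3/2 (reverse to put C2H4(g) on the product side; scale by 3/2 for the 3/2 C2H4(g)): (-3/2)·(-1410.9) = +2116.35 kJ
eq. 2 × 1/2 (scale by 1/2 for the 1/2 C7H8(l)): (1/2)·(-3910.1) = -1955.05 kJ
Since enthalpy is a state function, ΔH°rxn = (+2116.35) + (-1955.05) = 161.3 kJ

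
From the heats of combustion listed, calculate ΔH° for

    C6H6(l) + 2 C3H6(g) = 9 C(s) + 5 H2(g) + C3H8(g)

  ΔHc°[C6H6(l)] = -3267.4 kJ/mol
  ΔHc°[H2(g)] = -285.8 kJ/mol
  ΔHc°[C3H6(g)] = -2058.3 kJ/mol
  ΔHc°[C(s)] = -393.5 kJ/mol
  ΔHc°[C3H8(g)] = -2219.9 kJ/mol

Using ΔH = Σ nΔHc°(reactants) − Σ nΔHc°(products):
= [1·(-3267.4) + 2·(-2058.3)] − [9·(-393.5) + 5·(-285.8) + 1·(-2219.9)]
= -193.6 kJ/mol

ΔH° = -193.6 kJ/mol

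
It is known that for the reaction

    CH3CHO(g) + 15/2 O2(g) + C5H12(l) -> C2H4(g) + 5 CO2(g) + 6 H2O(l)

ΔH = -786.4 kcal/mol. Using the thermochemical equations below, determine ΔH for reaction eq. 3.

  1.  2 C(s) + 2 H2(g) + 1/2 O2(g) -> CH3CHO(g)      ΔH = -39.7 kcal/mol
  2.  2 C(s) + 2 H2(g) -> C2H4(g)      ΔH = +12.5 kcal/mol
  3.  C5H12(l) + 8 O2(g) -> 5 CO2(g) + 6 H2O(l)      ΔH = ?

ΔH = -838.6 kcal/mol

eq. 1 reversed (reverse to put CH3CHO(g) on the reactant side): +39.7 kcal/mol
eq. 2 as written (C2H4(g) already on the product side): +12.5 kcal/mol
eq. 3 as written (C5H12(l) already on the reactant side): contributes x
-786.4 = (+39.7) + (+12.5) + x
x = (-786.4 − (+52.2)) / (1) = -838.6 kcal/mol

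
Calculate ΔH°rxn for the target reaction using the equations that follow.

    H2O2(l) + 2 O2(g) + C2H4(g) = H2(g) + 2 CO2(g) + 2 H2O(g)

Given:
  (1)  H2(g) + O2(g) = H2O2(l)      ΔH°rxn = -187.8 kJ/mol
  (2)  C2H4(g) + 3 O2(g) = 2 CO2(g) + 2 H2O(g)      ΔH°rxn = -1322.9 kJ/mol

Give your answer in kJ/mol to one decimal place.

(1) reversed (reverse to put H2O2(l) on the reactant side): +187.8 kJ/mol
(2) as written (C2H4(g) already on the reactant side): -1322.9 kJ/mol
ΔH°rxn = (+187.8) + (-1322.9) = -1135.1 kJ/mol

ΔH°rxn = -1135.1 kJ/mol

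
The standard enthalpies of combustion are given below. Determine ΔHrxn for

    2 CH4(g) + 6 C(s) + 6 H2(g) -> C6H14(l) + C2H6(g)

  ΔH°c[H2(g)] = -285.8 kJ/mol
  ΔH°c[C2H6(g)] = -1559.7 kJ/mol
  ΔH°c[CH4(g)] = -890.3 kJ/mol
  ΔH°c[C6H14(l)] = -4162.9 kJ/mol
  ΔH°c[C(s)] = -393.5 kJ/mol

ΔHrxn = -133.8 kJ/mol

With combustion enthalpies, reactants minus products:
= [2·(-890.3) + 6·(-393.5) + 6·(-285.8)] − [1·(-4162.9) + 1·(-1559.7)]
= -133.8 kJ/mol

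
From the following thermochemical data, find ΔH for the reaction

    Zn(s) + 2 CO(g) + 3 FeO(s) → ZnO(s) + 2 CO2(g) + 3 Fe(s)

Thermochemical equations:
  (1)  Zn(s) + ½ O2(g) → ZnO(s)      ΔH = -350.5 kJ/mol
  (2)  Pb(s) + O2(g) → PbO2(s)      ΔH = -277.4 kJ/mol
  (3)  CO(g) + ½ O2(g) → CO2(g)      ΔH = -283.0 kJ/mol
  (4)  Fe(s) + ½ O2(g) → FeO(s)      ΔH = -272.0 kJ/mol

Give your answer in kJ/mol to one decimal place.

(1) as written: -350.5 kJ/mol
(2): not needed.
(3) × 2: (2)·(-283.0) = -566.0 kJ/mol
(4) reversed and × 3: (-3)·(-272.0) = +816.0 kJ/mol
Summing the manipulated equations, ΔH = (-350.5) + (-566.0) + (+816.0) = -100.5 kJ/mol

ΔH = -100.5 kJ/mol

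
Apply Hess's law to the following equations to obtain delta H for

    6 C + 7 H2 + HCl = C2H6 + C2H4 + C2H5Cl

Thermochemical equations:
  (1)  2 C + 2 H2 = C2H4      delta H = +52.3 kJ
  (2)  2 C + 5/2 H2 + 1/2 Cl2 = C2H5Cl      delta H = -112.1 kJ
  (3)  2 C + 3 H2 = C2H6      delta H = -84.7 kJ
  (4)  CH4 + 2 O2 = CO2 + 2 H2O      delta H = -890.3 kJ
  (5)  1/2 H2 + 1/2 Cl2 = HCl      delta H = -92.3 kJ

(1) as written: +52.3 kJ
(2) as written: -112.1 kJ
(3) as written: -84.7 kJ
(4): not needed.
(5) reversed: +92.3 kJ
By Hess's law, delta H = (1)·(+52.3) + (1)·(-112.1) + (1)·(-84.7) + (-1)·(-92.3) = -52.2 kJ

delta H = -52.2 kJ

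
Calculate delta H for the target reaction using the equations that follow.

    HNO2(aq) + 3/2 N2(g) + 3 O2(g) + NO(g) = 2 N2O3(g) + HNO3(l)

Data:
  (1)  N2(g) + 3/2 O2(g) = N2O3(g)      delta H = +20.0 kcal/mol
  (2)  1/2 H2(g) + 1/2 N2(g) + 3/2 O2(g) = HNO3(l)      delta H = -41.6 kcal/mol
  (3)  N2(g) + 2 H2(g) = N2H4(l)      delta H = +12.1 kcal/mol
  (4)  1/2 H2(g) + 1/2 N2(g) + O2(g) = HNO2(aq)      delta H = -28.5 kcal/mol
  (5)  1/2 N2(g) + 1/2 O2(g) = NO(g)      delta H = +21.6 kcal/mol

(1) × 2 (scale by 2 for the 2 N2O3(g)): (2)·(+20.0) = +40.0 kcal/mol
(2) as written (HNO3(l) already on the product side): -41.6 kcal/mol
(3): not needed (N2H4(l) appears nowhere else).
(4) reversed (HNO2(aq) must end up as a reactant): +28.5 kcal/mol
(5) reversed (NO(g) must end up as a reactant): -21.6 kcal/mol
delta H = (+40.0) + (-41.6) + (+28.5) + (-21.6) = 5.3 kcal/mol

delta H = 5.3 kcal/mol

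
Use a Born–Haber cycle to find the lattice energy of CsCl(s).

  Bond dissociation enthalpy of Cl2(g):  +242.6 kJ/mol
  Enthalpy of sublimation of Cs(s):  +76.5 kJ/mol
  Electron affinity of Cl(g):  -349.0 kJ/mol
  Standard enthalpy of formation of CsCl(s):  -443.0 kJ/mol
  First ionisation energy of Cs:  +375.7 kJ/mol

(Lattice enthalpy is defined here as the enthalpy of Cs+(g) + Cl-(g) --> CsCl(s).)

ΔHf° = 1·ΔHsub + 1·(ΣIE) + 1/2·D(Cl2) + 1·EA + U
-443.0 = 1·(+76.5) + 1·(+375.7) + 1/2·(+242.6) + 1·(-349.0) + U
U = -443.0 − (+224.5) = -667.5 kJ/mol

U = -667.5 kJ/mol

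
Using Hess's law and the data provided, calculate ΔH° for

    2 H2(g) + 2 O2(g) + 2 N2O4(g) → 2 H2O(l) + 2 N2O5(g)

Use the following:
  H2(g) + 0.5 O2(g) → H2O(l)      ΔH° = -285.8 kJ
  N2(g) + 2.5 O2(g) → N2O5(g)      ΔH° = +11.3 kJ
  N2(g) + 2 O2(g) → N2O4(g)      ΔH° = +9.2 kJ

ΔH° = -567.4 kJ

equation 1 × 2: (2)·(-285.8) = -571.6 kJ
equation 2 × 2: (2)·(+11.3) = +22.6 kJ
equation 3 reversed and × 2: (-2)·(+9.2) = -18.4 kJ
Since enthalpy is a state function, ΔH° = (2)·(-285.8) + (2)·(+11.3) + (-2)·(+9.2) = -567.4 kJ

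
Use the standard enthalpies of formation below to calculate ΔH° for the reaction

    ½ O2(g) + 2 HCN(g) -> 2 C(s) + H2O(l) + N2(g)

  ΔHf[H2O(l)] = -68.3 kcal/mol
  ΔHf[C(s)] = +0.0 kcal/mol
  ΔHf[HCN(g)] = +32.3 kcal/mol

ΔH° = -132.9 kcal/mol

ΔH°rxn = Σ nΔHf°(products) − Σ nΔHf°(reactants).
Products: 2·(+0.0) + 1·(-68.3) + 1·(+0.0) = -68.3
Reactants: 1/2·(+0.0) + 2·(+32.3) = +64.6
ΔH° = (-68.3) − (+64.6) = -132.9 kcal/mol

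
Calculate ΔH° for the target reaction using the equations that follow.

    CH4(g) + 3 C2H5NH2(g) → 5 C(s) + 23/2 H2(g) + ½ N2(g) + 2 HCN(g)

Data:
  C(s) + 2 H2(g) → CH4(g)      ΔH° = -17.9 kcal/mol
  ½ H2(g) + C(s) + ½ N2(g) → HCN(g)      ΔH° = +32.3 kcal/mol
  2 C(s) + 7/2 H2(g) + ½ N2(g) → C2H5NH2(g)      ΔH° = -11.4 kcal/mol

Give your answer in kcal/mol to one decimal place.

equation 1 reversed: +17.9 kcal/mol
equation 2 × 2: (2)·(+32.3) = +64.6 kcal/mol
equation 3 reversed and × 3: (-3)·(-11.4) = +34.2 kcal/mol
Combining the equations, ΔH° = (+17.9) + (+64.6) + (+34.2) = 116.7 kcal/mol

ΔH° = 116.7 kcal/mol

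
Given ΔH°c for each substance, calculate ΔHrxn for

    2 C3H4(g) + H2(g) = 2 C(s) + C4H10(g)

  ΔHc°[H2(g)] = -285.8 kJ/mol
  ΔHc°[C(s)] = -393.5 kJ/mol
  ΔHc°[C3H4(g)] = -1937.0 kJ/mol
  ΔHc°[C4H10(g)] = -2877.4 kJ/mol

ΔHrxn = -495.4 kJ/mol

Using ΔH = Σ nΔHc°(reactants) − Σ nΔHc°(products):
= [2·(-1937.0) + 1·(-285.8)] − [2·(-393.5) + 1·(-2877.4)]
= -495.4 kJ/mol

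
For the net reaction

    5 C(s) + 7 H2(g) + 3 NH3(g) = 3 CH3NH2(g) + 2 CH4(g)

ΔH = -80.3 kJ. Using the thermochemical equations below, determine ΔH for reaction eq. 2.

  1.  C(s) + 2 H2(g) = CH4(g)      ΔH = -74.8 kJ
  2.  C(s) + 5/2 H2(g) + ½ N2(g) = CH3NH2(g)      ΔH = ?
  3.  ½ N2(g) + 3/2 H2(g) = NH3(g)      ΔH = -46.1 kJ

ΔH = -23.0 kJ

eq. 1 × 2: (2)·(-74.8) = -149.6 kJ
eq. 2 × 3: contributes 3·x
eq. 3 reversed and × 3: (-3)·(-46.1) = +138.3 kJ
-80.3 = (-149.6) + (+138.3) + 3·x
x = (-80.3 − (-11.3)) / (3) = -23.0 kJ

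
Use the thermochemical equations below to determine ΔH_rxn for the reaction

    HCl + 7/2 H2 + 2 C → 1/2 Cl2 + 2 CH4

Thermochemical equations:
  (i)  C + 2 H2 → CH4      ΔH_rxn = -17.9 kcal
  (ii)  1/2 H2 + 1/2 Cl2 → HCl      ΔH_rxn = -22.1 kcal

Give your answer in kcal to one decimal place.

ΔH_rxn = -13.7 kcal

(i) × 2: (2)·(-17.9) = -35.8 kcal
(ii) reversed: +22.1 kcal
Since enthalpy is a state function, ΔH_rxn = (2)·(-17.9) + (-1)·(-22.1) = -13.7 kcal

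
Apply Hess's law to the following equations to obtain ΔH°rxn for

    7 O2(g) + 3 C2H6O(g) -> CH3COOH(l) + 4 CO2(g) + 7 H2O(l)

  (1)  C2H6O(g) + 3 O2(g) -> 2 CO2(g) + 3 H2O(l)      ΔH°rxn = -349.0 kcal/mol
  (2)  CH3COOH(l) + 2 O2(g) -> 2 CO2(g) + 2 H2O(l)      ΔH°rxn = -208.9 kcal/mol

(1) × 3 (scale by 3 for the 3 C2H6O(g)): (3)·(-349.0) = -1047.0 kcal/mol
(2) reversed (reverse to put CH3COOH(l) on the product side): +208.9 kcal/mol
Summing the manipulated equations, ΔH°rxn = (-1047.0) + (+208.9) = -838.1 kcal/mol

ΔH°rxn = -838.1 kcal/mol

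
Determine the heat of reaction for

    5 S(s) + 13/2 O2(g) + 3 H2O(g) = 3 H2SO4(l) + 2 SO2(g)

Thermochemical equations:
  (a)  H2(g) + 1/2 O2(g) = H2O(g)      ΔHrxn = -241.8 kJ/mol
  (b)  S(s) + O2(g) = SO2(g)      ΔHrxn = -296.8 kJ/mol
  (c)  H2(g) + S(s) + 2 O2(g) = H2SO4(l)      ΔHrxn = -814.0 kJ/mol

ΔHrxn = -2310.2 kJ/mol

(a) reversed and × 3: (-3)·(-241.8) = +725.4 kJ/mol
(b) × 2: (2)·(-296.8) = -593.6 kJ/mol
(c) × 3: (3)·(-814.0) = -2442.0 kJ/mol
Summing the manipulated equations, ΔHrxn = (+725.4) + (-593.6) + (-2442.0) = -2310.2 kJ/mol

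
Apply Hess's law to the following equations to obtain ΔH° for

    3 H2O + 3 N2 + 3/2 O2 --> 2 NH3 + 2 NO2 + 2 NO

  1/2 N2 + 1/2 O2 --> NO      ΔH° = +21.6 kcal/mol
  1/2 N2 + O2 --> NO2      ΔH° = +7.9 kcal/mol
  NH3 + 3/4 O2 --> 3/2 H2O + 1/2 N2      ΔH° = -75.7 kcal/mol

equation 1 × 2: (2)·(+21.6) = +43.2 kcal/mol
equation 2 × 2: (2)·(+7.9) = +15.8 kcal/mol
equation 3 reversed and × 2: (-2)·(-75.7) = +151.4 kcal/mol
ΔH° = (+43.2) + (+15.8) + (+151.4) = 210.4 kcal/mol

ΔH° = 210.4 kcal/mol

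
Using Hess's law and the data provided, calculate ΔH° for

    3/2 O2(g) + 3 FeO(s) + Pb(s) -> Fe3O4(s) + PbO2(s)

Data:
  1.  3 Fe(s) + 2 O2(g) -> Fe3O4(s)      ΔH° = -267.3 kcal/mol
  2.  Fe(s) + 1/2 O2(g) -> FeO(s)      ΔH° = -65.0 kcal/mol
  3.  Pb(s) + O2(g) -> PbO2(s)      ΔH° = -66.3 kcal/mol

eq. 1 as written: -267.3 kcal/mol
eq. 2 reversed and × 3: (-3)·(-65.0) = +195.0 kcal/mol
eq. 3 as written: -66.3 kcal/mol
By Hess's law, ΔH° = (1)·(-267.3) + (-3)·(-65.0) + (1)·(-66.3) = -138.6 kcal/mol

ΔH° = -138.6 kcal/mol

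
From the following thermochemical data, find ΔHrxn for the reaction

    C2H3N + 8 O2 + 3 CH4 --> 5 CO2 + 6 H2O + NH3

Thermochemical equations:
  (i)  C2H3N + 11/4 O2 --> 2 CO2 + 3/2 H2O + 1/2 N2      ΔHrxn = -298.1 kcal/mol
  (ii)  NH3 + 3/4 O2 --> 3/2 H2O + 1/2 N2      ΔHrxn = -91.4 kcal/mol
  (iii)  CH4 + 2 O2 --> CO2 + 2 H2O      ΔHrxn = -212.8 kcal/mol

ΔHrxn = -845.1 kcal/mol

(i) as written (C2H3N already on the reactant side): -298.1 kcal/mol
(ii) reversed (NH3 must end up as a product): +91.4 kcal/mol
(iii) × 3 (scale by 3 for the 3 CH4): (3)·(-212.8) = -638.4 kcal/mol
Combining the equations, ΔHrxn = (-298.1) + (+91.4) + (-638.4) = -845.1 kcal/mol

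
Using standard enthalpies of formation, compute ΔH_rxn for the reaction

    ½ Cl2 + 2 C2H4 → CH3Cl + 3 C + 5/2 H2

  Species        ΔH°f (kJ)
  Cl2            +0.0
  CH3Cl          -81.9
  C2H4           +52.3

ΔH°rxn = Σ nΔHf°(products) − Σ nΔHf°(reactants).
Products: 1·(-81.9) + 3·(+0.0) + 5/2·(+0.0) = -81.9
Reactants: 1/2·(+0.0) + 2·(+52.3) = +104.6
ΔH_rxn = (-81.9) − (+104.6) = -186.5 kJ

ΔH_rxn = -186.5 kJ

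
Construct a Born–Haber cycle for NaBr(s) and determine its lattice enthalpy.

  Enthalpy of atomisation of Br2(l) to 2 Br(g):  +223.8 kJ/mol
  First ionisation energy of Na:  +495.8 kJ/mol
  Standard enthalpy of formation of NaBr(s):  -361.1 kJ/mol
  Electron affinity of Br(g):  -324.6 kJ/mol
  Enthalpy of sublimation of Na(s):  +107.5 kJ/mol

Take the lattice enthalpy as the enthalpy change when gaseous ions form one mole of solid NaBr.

U = -751.7 kJ/mol

ΔHf° = 1·ΔHsub + 1·(ΣIE) + 1/2·D(Br2) + 1·EA + U
-361.1 = 1·(+107.5) + 1·(+495.8) + 1/2·(+223.8) + 1·(-324.6) + U
U = -361.1 − (+390.6) = -751.7 kJ/mol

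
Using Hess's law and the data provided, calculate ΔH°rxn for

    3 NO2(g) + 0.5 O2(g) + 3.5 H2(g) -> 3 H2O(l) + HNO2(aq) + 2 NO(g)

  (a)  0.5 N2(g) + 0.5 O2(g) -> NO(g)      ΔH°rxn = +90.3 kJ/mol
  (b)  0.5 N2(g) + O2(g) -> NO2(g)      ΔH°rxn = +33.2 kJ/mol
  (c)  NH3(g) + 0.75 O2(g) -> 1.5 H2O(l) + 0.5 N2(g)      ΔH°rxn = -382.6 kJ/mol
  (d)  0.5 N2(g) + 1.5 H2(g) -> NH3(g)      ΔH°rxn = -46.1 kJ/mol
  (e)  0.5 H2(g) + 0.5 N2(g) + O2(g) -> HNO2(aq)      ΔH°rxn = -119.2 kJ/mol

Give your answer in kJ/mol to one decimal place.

(a) × 2: (2)·(+90.3) = +180.6 kJ/mol
(b) reversed and × 3: (-3)·(+33.2) = -99.6 kJ/mol
(c) × 2: (2)·(-382.6) = -765.2 kJ/mol
(d) × 2: (2)·(-46.1) = -92.2 kJ/mol
(e) as written: -119.2 kJ/mol
Combining the equations, ΔH°rxn = (+180.6) + (-99.6) + (-765.2) + (-92.2) + (-119.2) = -895.6 kJ/mol

ΔH°rxn = -895.6 kJ/mol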